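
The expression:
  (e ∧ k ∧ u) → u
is always true.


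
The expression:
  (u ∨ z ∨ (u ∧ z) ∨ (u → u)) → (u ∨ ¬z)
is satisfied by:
  {u: True, z: False}
  {z: False, u: False}
  {z: True, u: True}


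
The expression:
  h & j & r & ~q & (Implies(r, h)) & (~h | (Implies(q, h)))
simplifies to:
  h & j & r & ~q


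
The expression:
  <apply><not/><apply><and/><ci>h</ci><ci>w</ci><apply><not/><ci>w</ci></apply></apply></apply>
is always true.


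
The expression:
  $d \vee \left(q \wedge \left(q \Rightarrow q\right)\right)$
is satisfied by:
  {d: True, q: True}
  {d: True, q: False}
  {q: True, d: False}


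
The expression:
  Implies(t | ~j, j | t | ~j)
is always true.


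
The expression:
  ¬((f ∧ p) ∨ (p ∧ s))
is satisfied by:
  {f: False, p: False, s: False}
  {s: True, f: False, p: False}
  {f: True, s: False, p: False}
  {s: True, f: True, p: False}
  {p: True, s: False, f: False}


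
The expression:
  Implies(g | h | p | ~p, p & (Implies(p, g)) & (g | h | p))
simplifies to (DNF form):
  g & p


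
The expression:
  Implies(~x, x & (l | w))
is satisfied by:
  {x: True}


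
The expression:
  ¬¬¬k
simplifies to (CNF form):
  ¬k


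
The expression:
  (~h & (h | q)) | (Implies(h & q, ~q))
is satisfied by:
  {h: False, q: False}
  {q: True, h: False}
  {h: True, q: False}


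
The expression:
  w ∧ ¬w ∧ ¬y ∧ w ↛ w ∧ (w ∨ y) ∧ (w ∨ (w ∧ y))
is never true.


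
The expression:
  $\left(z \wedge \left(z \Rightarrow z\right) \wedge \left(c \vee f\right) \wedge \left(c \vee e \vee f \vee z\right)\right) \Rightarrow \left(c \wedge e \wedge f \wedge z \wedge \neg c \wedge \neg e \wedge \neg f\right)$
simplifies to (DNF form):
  $\left(\neg c \wedge \neg f\right) \vee \neg z$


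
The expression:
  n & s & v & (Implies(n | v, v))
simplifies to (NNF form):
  n & s & v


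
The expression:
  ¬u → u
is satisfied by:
  {u: True}


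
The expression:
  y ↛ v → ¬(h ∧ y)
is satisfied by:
  {v: True, h: False, y: False}
  {h: False, y: False, v: False}
  {y: True, v: True, h: False}
  {y: True, h: False, v: False}
  {v: True, h: True, y: False}
  {h: True, v: False, y: False}
  {y: True, h: True, v: True}


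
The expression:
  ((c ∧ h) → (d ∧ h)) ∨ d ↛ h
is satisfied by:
  {d: True, h: False, c: False}
  {h: False, c: False, d: False}
  {d: True, c: True, h: False}
  {c: True, h: False, d: False}
  {d: True, h: True, c: False}
  {h: True, d: False, c: False}
  {d: True, c: True, h: True}


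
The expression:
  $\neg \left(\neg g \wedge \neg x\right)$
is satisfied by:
  {x: True, g: True}
  {x: True, g: False}
  {g: True, x: False}


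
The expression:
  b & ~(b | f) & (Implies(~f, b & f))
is never true.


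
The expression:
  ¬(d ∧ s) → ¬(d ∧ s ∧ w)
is always true.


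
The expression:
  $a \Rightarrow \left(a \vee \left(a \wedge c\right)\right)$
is always true.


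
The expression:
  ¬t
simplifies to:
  ¬t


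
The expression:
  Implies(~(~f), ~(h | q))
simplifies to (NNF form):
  ~f | (~h & ~q)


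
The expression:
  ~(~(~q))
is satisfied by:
  {q: False}


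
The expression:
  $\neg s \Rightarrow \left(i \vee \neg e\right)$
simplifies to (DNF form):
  $i \vee s \vee \neg e$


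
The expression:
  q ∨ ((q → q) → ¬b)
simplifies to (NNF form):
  q ∨ ¬b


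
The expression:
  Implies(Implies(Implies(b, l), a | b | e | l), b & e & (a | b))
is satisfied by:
  {b: True, e: True, l: False, a: False}
  {b: True, a: True, e: True, l: False}
  {b: True, e: True, l: True, a: False}
  {b: True, a: True, e: True, l: True}
  {a: False, l: False, e: False, b: False}


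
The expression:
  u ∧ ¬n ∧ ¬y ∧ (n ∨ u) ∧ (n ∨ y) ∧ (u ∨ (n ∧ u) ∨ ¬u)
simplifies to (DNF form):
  False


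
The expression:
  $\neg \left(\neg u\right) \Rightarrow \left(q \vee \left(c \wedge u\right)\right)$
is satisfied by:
  {q: True, c: True, u: False}
  {q: True, u: False, c: False}
  {c: True, u: False, q: False}
  {c: False, u: False, q: False}
  {q: True, c: True, u: True}
  {q: True, u: True, c: False}
  {c: True, u: True, q: False}


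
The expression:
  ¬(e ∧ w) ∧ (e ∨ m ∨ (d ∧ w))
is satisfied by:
  {d: True, m: True, e: False, w: False}
  {m: True, w: False, d: False, e: False}
  {w: True, d: True, m: True, e: False}
  {w: True, m: True, d: False, e: False}
  {w: True, d: True, m: False, e: False}
  {e: True, d: True, m: True, w: False}
  {e: True, m: True, w: False, d: False}
  {e: True, d: True, w: False, m: False}
  {e: True, w: False, m: False, d: False}


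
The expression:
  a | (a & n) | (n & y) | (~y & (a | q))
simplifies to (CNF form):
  (a | n | q) & (a | q | y) & (a | n | ~y) & (a | y | ~y)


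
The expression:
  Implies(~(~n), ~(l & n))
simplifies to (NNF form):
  ~l | ~n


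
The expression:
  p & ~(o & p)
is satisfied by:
  {p: True, o: False}


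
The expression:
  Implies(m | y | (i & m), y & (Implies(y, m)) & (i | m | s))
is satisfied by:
  {m: False, y: False}
  {y: True, m: True}


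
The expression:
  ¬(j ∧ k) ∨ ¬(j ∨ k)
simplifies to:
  ¬j ∨ ¬k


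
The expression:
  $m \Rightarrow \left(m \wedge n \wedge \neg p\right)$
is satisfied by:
  {n: True, m: False, p: False}
  {n: False, m: False, p: False}
  {p: True, n: True, m: False}
  {p: True, n: False, m: False}
  {m: True, n: True, p: False}


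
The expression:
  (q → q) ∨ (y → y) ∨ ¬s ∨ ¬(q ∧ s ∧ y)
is always true.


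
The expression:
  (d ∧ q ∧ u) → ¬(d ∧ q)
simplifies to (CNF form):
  ¬d ∨ ¬q ∨ ¬u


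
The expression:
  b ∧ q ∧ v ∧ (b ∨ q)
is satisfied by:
  {b: True, q: True, v: True}


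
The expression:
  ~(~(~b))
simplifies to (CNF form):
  ~b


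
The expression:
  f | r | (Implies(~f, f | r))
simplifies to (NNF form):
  f | r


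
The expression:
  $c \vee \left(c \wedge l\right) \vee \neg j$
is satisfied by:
  {c: True, j: False}
  {j: False, c: False}
  {j: True, c: True}


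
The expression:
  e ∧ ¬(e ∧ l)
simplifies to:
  e ∧ ¬l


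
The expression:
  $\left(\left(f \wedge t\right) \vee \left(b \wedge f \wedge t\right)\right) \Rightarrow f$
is always true.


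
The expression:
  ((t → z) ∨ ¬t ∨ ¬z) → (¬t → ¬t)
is always true.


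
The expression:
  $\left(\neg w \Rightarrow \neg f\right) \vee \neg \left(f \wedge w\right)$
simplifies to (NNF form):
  $\text{True}$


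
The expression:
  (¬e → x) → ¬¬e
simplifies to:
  e ∨ ¬x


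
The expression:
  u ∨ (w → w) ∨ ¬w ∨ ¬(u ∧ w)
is always true.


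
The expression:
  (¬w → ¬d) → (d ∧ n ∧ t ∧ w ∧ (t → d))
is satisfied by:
  {t: True, n: True, d: True, w: False}
  {t: True, d: True, n: False, w: False}
  {n: True, d: True, t: False, w: False}
  {d: True, t: False, n: False, w: False}
  {t: True, w: True, n: True, d: True}


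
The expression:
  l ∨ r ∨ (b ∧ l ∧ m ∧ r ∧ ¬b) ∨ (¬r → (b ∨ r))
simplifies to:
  b ∨ l ∨ r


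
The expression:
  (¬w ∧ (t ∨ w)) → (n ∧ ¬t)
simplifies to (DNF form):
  w ∨ ¬t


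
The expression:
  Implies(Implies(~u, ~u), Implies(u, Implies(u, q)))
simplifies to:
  q | ~u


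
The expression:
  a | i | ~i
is always true.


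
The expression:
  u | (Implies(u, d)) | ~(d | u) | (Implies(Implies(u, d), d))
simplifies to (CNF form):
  True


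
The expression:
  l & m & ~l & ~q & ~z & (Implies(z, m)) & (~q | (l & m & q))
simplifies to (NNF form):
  False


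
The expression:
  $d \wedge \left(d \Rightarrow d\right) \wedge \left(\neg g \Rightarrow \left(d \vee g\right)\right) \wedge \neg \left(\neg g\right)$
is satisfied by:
  {d: True, g: True}


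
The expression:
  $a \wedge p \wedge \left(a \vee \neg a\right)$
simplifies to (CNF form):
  $a \wedge p$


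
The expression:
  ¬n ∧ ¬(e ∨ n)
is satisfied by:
  {n: False, e: False}


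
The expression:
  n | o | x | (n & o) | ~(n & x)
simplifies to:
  True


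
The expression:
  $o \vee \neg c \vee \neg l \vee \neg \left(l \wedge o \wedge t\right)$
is always true.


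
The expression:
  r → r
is always true.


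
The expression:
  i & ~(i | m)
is never true.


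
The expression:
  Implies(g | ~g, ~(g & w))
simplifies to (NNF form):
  ~g | ~w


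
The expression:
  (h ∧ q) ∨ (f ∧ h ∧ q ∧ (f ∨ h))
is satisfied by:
  {h: True, q: True}


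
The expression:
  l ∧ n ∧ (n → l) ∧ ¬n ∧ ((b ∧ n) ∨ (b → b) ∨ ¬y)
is never true.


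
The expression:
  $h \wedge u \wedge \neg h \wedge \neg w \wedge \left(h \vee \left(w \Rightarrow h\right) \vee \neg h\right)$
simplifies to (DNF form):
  $\text{False}$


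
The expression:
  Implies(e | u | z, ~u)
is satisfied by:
  {u: False}


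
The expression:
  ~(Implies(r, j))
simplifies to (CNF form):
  r & ~j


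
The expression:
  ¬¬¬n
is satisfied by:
  {n: False}


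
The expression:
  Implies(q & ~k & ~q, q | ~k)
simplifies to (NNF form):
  True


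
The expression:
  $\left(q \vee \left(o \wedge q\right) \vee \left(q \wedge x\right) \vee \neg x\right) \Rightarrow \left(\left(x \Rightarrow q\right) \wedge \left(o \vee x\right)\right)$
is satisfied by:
  {x: True, o: True}
  {x: True, o: False}
  {o: True, x: False}


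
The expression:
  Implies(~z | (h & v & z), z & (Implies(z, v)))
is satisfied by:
  {z: True}


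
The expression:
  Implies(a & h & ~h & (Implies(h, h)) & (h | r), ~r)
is always true.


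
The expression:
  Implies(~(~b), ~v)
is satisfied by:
  {v: False, b: False}
  {b: True, v: False}
  {v: True, b: False}


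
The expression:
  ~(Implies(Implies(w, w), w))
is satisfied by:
  {w: False}


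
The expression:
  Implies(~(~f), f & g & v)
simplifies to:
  ~f | (g & v)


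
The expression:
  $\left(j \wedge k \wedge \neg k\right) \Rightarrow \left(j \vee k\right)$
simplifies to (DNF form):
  $\text{True}$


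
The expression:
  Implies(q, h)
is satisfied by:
  {h: True, q: False}
  {q: False, h: False}
  {q: True, h: True}


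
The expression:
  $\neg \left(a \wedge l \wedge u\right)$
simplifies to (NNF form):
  $\neg a \vee \neg l \vee \neg u$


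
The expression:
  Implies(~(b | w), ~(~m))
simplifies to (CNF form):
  b | m | w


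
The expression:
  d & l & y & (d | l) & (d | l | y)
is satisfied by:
  {d: True, y: True, l: True}


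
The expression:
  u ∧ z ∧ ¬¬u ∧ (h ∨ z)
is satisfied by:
  {z: True, u: True}


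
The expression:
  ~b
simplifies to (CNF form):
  ~b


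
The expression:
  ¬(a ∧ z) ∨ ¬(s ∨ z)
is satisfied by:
  {z: False, a: False}
  {a: True, z: False}
  {z: True, a: False}


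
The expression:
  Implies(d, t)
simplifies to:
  t | ~d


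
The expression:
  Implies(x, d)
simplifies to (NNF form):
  d | ~x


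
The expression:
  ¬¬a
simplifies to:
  a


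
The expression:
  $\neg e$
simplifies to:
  $\neg e$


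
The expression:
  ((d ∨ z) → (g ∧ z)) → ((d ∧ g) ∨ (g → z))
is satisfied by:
  {d: True, z: True, g: False}
  {d: True, g: False, z: False}
  {z: True, g: False, d: False}
  {z: False, g: False, d: False}
  {d: True, z: True, g: True}
  {d: True, g: True, z: False}
  {z: True, g: True, d: False}


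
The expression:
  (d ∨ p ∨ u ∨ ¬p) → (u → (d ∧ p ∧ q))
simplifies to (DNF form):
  (d ∧ p ∧ q) ∨ ¬u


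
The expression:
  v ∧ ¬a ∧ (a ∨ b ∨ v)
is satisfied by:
  {v: True, a: False}


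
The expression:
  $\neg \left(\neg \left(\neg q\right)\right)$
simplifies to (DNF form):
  $\neg q$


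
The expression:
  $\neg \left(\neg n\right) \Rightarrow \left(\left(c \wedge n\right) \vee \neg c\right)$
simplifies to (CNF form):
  $\text{True}$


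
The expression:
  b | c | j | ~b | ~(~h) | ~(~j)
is always true.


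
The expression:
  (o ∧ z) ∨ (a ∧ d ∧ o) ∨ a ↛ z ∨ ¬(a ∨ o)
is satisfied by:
  {z: False, o: False, a: False}
  {a: True, z: False, o: False}
  {a: True, o: True, z: False}
  {z: True, a: False, o: False}
  {o: True, z: True, a: False}
  {a: True, o: True, z: True}


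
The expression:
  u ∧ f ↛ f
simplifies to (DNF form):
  False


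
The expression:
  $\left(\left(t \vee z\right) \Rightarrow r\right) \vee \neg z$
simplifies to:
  $r \vee \neg z$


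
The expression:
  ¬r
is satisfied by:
  {r: False}


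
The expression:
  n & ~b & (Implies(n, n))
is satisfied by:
  {n: True, b: False}


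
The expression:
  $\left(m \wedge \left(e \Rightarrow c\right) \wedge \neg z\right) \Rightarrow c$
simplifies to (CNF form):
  $c \vee e \vee z \vee \neg m$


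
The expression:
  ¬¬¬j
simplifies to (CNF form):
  ¬j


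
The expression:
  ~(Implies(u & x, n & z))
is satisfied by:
  {u: True, x: True, z: False, n: False}
  {n: True, u: True, x: True, z: False}
  {z: True, u: True, x: True, n: False}


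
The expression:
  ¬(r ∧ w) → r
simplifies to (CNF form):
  r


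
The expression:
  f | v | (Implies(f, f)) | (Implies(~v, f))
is always true.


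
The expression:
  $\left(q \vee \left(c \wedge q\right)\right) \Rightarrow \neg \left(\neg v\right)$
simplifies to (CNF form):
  $v \vee \neg q$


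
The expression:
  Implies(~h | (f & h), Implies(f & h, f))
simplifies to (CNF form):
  True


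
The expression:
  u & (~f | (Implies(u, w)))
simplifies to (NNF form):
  u & (w | ~f)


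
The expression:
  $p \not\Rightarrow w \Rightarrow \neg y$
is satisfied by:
  {w: True, p: False, y: False}
  {p: False, y: False, w: False}
  {y: True, w: True, p: False}
  {y: True, p: False, w: False}
  {w: True, p: True, y: False}
  {p: True, w: False, y: False}
  {y: True, p: True, w: True}


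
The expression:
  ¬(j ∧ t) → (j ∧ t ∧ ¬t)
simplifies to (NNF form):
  j ∧ t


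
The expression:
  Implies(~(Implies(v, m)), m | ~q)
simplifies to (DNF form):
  m | ~q | ~v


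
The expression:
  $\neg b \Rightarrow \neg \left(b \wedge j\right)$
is always true.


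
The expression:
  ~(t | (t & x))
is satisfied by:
  {t: False}


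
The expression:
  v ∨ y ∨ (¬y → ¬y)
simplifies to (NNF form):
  True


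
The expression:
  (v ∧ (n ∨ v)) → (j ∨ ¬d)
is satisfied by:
  {j: True, v: False, d: False}
  {j: False, v: False, d: False}
  {d: True, j: True, v: False}
  {d: True, j: False, v: False}
  {v: True, j: True, d: False}
  {v: True, j: False, d: False}
  {v: True, d: True, j: True}


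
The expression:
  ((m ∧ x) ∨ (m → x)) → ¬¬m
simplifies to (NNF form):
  m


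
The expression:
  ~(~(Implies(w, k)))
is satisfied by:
  {k: True, w: False}
  {w: False, k: False}
  {w: True, k: True}


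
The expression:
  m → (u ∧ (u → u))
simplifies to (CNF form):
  u ∨ ¬m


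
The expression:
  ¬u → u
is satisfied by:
  {u: True}


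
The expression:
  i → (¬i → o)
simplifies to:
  True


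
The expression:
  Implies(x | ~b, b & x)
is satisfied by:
  {b: True}


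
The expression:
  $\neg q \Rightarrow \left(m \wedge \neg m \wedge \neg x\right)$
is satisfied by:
  {q: True}


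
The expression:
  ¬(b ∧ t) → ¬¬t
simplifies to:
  t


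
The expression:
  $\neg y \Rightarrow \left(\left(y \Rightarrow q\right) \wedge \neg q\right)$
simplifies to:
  $y \vee \neg q$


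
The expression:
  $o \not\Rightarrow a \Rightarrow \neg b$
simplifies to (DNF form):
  $a \vee \neg b \vee \neg o$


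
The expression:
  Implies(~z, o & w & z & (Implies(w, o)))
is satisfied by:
  {z: True}


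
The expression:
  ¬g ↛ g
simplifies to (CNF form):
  True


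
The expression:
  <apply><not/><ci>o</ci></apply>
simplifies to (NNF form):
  <apply><not/><ci>o</ci></apply>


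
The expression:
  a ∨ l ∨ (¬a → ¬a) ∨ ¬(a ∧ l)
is always true.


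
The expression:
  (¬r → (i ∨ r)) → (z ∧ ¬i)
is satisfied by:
  {z: True, i: False, r: False}
  {i: False, r: False, z: False}
  {r: True, z: True, i: False}


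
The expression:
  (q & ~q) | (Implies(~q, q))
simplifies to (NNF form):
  q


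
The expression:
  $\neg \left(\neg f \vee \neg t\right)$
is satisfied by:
  {t: True, f: True}


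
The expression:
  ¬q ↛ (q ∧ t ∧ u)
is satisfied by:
  {q: False}


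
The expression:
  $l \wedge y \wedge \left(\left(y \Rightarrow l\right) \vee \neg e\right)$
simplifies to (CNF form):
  $l \wedge y$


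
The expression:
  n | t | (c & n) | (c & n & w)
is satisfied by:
  {n: True, t: True}
  {n: True, t: False}
  {t: True, n: False}


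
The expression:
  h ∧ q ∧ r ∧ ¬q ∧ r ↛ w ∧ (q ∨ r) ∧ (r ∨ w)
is never true.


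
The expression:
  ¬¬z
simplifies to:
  z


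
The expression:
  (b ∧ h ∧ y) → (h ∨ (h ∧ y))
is always true.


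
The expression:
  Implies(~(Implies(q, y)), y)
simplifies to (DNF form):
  y | ~q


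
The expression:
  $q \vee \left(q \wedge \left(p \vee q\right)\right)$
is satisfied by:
  {q: True}


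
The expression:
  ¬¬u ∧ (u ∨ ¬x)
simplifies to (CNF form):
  u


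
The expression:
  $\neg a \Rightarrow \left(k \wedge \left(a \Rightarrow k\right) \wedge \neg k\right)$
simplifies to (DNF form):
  $a$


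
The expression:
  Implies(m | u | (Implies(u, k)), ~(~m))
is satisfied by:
  {m: True}


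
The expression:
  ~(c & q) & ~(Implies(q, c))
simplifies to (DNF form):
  q & ~c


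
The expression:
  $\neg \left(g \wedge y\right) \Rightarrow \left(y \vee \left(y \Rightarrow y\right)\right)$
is always true.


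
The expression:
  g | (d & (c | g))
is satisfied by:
  {d: True, g: True, c: True}
  {d: True, g: True, c: False}
  {g: True, c: True, d: False}
  {g: True, c: False, d: False}
  {d: True, c: True, g: False}


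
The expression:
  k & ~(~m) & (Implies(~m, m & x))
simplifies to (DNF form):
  k & m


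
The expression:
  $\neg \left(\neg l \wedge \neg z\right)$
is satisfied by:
  {z: True, l: True}
  {z: True, l: False}
  {l: True, z: False}


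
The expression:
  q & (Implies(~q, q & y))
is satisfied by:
  {q: True}


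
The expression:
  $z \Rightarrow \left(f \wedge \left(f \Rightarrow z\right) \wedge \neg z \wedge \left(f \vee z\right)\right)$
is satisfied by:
  {z: False}


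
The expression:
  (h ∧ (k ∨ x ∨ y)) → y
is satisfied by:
  {y: True, k: False, h: False, x: False}
  {y: True, x: True, k: False, h: False}
  {y: True, k: True, h: False, x: False}
  {y: True, x: True, k: True, h: False}
  {x: False, k: False, h: False, y: False}
  {x: True, k: False, h: False, y: False}
  {k: True, x: False, h: False, y: False}
  {x: True, k: True, h: False, y: False}
  {h: True, y: True, x: False, k: False}
  {x: True, h: True, y: True, k: False}
  {h: True, y: True, k: True, x: False}
  {x: True, h: True, y: True, k: True}
  {h: True, y: False, k: False, x: False}


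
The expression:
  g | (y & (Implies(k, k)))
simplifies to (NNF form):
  g | y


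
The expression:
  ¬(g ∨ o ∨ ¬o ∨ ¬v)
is never true.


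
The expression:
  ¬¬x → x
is always true.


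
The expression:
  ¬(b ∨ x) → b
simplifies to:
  b ∨ x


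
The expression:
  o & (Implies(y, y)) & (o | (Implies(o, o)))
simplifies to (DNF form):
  o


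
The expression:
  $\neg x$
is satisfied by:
  {x: False}


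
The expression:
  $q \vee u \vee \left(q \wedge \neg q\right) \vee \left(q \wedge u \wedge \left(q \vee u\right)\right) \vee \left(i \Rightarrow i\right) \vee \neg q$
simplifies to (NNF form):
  $\text{True}$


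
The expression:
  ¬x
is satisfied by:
  {x: False}


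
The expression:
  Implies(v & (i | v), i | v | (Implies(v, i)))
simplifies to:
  True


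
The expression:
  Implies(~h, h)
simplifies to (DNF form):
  h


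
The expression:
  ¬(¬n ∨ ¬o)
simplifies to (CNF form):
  n ∧ o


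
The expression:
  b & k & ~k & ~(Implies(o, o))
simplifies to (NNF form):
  False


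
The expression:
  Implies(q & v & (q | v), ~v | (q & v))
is always true.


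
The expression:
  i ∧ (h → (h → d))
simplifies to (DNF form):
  (d ∧ i) ∨ (i ∧ ¬h)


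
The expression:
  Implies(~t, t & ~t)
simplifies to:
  t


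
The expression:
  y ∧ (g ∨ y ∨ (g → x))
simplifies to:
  y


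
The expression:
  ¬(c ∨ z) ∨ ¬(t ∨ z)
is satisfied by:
  {z: False, c: False, t: False}
  {t: True, z: False, c: False}
  {c: True, z: False, t: False}


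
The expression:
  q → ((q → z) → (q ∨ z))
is always true.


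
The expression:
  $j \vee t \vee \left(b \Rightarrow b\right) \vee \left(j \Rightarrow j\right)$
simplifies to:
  $\text{True}$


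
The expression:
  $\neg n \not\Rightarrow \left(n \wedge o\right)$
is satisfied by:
  {n: False}


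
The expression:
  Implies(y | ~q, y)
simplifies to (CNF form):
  q | y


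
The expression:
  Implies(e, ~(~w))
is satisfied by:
  {w: True, e: False}
  {e: False, w: False}
  {e: True, w: True}


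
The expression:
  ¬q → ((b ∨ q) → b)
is always true.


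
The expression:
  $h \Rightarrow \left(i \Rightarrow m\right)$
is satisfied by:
  {m: True, h: False, i: False}
  {h: False, i: False, m: False}
  {i: True, m: True, h: False}
  {i: True, h: False, m: False}
  {m: True, h: True, i: False}
  {h: True, m: False, i: False}
  {i: True, h: True, m: True}


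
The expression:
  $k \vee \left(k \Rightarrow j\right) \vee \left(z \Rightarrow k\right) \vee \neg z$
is always true.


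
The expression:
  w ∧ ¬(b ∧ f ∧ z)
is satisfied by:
  {w: True, z: False, b: False, f: False}
  {w: True, f: True, z: False, b: False}
  {w: True, b: True, z: False, f: False}
  {w: True, f: True, b: True, z: False}
  {w: True, z: True, b: False, f: False}
  {w: True, f: True, z: True, b: False}
  {w: True, b: True, z: True, f: False}


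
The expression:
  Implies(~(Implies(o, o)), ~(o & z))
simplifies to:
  True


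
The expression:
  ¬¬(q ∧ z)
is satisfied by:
  {z: True, q: True}


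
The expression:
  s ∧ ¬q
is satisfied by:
  {s: True, q: False}


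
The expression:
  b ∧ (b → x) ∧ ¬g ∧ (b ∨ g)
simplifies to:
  b ∧ x ∧ ¬g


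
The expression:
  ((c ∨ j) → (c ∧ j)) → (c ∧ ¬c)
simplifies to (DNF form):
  (c ∧ ¬j) ∨ (j ∧ ¬c)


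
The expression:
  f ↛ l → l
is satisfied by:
  {l: True, f: False}
  {f: False, l: False}
  {f: True, l: True}


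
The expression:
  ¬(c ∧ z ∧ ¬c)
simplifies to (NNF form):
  True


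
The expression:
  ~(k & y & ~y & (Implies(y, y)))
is always true.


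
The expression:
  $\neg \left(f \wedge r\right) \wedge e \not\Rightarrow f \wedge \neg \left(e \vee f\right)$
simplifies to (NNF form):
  $\text{False}$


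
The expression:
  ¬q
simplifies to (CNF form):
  ¬q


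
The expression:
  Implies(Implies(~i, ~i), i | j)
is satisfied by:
  {i: True, j: True}
  {i: True, j: False}
  {j: True, i: False}


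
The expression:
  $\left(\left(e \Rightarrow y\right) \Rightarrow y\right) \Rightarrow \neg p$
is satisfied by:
  {y: False, p: False, e: False}
  {e: True, y: False, p: False}
  {y: True, e: False, p: False}
  {e: True, y: True, p: False}
  {p: True, e: False, y: False}


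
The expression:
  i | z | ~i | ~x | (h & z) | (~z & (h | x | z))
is always true.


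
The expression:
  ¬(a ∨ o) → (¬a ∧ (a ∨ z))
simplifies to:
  a ∨ o ∨ z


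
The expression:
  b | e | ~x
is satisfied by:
  {b: True, e: True, x: False}
  {b: True, e: False, x: False}
  {e: True, b: False, x: False}
  {b: False, e: False, x: False}
  {b: True, x: True, e: True}
  {b: True, x: True, e: False}
  {x: True, e: True, b: False}


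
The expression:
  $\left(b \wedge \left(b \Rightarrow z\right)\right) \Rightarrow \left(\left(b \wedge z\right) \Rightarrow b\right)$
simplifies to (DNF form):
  $\text{True}$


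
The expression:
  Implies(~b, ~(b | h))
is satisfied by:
  {b: True, h: False}
  {h: False, b: False}
  {h: True, b: True}


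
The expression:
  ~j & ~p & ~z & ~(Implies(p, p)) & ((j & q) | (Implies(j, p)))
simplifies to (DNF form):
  False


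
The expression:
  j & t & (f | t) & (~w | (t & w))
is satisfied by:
  {t: True, j: True}


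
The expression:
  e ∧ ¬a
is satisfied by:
  {e: True, a: False}


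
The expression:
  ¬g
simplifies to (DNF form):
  ¬g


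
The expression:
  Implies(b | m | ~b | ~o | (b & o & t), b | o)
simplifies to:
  b | o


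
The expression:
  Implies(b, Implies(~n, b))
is always true.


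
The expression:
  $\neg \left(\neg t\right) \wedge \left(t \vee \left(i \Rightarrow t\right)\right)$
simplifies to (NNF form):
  $t$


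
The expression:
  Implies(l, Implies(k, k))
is always true.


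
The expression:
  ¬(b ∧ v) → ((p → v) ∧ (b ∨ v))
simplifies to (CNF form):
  (b ∨ v) ∧ (v ∨ ¬p)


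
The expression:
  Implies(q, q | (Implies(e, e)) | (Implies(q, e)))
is always true.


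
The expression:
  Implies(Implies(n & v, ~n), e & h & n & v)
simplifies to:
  n & v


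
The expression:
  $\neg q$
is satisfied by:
  {q: False}


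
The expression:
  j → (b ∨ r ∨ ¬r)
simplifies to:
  True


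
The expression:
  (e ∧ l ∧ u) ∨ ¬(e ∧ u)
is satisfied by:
  {l: True, u: False, e: False}
  {u: False, e: False, l: False}
  {l: True, e: True, u: False}
  {e: True, u: False, l: False}
  {l: True, u: True, e: False}
  {u: True, l: False, e: False}
  {l: True, e: True, u: True}


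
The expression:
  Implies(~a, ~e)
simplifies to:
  a | ~e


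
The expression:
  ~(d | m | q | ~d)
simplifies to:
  False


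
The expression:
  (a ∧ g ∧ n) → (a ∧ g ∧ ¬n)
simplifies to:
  ¬a ∨ ¬g ∨ ¬n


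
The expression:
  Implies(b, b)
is always true.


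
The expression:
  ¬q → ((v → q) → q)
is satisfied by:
  {q: True, v: True}
  {q: True, v: False}
  {v: True, q: False}


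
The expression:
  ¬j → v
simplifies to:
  j ∨ v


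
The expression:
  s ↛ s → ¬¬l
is always true.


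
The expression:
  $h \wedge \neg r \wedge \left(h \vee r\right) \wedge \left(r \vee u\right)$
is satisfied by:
  {h: True, u: True, r: False}


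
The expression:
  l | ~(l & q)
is always true.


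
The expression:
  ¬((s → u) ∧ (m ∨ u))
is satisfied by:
  {s: True, u: False, m: False}
  {u: False, m: False, s: False}
  {s: True, m: True, u: False}


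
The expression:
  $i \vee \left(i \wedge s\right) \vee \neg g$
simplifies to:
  $i \vee \neg g$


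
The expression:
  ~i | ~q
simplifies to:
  ~i | ~q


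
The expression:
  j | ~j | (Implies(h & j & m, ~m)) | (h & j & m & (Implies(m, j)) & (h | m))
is always true.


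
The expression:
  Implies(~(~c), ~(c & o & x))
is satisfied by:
  {c: False, o: False, x: False}
  {x: True, c: False, o: False}
  {o: True, c: False, x: False}
  {x: True, o: True, c: False}
  {c: True, x: False, o: False}
  {x: True, c: True, o: False}
  {o: True, c: True, x: False}


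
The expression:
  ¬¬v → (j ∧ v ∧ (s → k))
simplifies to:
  (j ∧ k) ∨ (j ∧ ¬s) ∨ ¬v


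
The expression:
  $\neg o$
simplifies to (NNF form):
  $\neg o$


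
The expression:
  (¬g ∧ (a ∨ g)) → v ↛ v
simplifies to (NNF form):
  g ∨ ¬a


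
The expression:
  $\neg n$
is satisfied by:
  {n: False}


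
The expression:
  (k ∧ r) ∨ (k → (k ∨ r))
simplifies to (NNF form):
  True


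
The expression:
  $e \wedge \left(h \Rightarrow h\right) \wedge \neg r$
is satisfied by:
  {e: True, r: False}


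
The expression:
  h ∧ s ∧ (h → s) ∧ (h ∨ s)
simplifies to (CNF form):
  h ∧ s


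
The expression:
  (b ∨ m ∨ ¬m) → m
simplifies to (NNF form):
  m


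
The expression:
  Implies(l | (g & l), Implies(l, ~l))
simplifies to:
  ~l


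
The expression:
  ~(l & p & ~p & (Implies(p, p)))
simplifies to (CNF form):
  True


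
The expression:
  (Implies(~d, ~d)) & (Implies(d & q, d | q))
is always true.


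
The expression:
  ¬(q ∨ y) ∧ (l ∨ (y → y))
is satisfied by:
  {q: False, y: False}


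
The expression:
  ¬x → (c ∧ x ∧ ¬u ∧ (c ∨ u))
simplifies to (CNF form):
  x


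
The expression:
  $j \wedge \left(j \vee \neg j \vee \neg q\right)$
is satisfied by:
  {j: True}


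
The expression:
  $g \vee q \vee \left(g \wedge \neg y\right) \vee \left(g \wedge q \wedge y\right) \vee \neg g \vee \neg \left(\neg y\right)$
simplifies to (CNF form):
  $\text{True}$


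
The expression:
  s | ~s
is always true.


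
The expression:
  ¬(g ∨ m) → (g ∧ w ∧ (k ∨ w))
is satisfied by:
  {m: True, g: True}
  {m: True, g: False}
  {g: True, m: False}


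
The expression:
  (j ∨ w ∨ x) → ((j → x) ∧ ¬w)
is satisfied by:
  {x: True, w: False, j: False}
  {w: False, j: False, x: False}
  {j: True, x: True, w: False}


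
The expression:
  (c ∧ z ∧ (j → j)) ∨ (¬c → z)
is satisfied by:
  {z: True, c: True}
  {z: True, c: False}
  {c: True, z: False}


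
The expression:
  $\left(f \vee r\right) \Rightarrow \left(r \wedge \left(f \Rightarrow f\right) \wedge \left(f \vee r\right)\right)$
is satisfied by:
  {r: True, f: False}
  {f: False, r: False}
  {f: True, r: True}


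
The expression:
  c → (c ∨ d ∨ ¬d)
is always true.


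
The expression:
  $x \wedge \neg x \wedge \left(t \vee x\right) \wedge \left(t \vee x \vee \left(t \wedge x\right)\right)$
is never true.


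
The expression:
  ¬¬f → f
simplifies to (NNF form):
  True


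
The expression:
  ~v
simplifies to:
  ~v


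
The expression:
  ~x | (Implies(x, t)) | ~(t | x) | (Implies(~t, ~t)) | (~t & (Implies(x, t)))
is always true.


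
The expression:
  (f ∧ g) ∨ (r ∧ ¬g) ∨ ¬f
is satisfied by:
  {r: True, g: True, f: False}
  {r: True, g: False, f: False}
  {g: True, r: False, f: False}
  {r: False, g: False, f: False}
  {f: True, r: True, g: True}
  {f: True, r: True, g: False}
  {f: True, g: True, r: False}


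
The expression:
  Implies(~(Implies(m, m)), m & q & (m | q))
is always true.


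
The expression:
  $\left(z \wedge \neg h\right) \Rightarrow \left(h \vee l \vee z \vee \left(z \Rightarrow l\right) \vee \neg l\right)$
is always true.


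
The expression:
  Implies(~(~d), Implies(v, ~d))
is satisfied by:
  {v: False, d: False}
  {d: True, v: False}
  {v: True, d: False}


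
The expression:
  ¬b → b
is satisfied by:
  {b: True}


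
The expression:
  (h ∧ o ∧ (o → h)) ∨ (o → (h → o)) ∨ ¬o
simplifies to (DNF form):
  True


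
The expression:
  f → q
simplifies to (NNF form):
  q ∨ ¬f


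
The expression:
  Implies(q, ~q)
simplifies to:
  ~q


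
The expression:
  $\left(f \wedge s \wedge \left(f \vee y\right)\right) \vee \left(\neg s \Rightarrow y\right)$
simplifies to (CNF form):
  $s \vee y$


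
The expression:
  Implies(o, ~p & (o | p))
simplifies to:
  ~o | ~p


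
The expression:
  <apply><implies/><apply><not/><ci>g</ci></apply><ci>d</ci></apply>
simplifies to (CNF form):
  <apply><or/><ci>d</ci><ci>g</ci></apply>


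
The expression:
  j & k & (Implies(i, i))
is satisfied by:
  {j: True, k: True}


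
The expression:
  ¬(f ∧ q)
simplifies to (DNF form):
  ¬f ∨ ¬q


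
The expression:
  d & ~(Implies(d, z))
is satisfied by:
  {d: True, z: False}


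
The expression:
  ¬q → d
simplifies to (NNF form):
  d ∨ q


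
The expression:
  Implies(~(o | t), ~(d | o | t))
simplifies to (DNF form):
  o | t | ~d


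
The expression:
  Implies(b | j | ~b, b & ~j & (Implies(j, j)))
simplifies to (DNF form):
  b & ~j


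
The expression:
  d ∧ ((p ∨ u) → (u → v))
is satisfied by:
  {v: True, d: True, u: False}
  {d: True, u: False, v: False}
  {v: True, u: True, d: True}


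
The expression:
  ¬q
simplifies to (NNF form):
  ¬q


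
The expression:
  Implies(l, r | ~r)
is always true.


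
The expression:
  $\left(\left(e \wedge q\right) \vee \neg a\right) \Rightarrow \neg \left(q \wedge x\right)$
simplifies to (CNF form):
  $\left(a \vee \neg q \vee \neg x\right) \wedge \left(\neg e \vee \neg q \vee \neg x\right)$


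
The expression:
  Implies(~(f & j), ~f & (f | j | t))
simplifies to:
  j | (t & ~f)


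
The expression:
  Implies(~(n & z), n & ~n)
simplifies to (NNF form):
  n & z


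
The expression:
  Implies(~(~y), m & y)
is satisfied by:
  {m: True, y: False}
  {y: False, m: False}
  {y: True, m: True}


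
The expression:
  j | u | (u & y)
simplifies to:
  j | u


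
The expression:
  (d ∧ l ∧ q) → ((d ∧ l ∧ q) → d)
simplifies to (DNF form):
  True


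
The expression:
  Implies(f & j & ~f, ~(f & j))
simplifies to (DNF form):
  True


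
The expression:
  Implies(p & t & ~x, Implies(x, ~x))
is always true.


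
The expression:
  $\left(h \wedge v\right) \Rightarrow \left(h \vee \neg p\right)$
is always true.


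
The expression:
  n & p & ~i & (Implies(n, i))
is never true.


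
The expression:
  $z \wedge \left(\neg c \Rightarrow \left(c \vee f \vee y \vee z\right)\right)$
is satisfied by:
  {z: True}


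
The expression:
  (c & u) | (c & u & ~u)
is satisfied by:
  {c: True, u: True}


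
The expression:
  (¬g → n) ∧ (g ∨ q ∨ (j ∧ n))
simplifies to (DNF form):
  g ∨ (j ∧ n) ∨ (n ∧ q)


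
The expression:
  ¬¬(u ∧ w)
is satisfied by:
  {u: True, w: True}


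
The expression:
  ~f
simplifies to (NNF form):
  ~f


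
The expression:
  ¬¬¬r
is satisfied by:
  {r: False}


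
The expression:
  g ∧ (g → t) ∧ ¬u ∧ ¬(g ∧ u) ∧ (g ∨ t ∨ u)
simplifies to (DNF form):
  g ∧ t ∧ ¬u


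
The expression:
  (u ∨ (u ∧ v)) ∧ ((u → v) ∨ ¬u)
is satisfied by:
  {u: True, v: True}


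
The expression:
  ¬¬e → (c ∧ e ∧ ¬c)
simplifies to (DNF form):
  ¬e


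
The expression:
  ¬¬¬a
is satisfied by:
  {a: False}


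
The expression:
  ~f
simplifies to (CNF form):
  ~f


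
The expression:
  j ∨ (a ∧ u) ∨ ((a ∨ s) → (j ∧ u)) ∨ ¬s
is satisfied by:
  {j: True, a: True, u: True, s: False}
  {j: True, a: True, u: False, s: False}
  {j: True, u: True, s: False, a: False}
  {j: True, u: False, s: False, a: False}
  {a: True, u: True, s: False, j: False}
  {a: True, u: False, s: False, j: False}
  {u: True, a: False, s: False, j: False}
  {u: False, a: False, s: False, j: False}
  {j: True, a: True, s: True, u: True}
  {j: True, a: True, s: True, u: False}
  {j: True, s: True, u: True, a: False}
  {j: True, s: True, u: False, a: False}
  {a: True, s: True, u: True, j: False}


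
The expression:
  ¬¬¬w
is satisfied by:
  {w: False}


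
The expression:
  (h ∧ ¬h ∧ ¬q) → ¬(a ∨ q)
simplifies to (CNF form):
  True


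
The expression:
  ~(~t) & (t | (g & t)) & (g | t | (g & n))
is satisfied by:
  {t: True}


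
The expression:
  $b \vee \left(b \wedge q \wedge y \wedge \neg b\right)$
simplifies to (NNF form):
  $b$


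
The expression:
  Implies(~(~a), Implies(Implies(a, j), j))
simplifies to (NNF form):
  True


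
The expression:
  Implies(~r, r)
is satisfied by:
  {r: True}


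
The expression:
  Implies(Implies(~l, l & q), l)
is always true.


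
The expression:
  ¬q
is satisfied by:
  {q: False}


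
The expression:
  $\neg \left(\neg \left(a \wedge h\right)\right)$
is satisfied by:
  {a: True, h: True}


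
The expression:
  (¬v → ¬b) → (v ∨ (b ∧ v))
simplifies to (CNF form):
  b ∨ v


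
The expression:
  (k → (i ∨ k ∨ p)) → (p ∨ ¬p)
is always true.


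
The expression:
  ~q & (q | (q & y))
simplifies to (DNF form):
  False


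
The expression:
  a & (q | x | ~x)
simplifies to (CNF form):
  a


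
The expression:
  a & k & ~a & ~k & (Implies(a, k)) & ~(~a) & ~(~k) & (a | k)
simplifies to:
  False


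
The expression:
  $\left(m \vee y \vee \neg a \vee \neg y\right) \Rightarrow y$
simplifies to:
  $y$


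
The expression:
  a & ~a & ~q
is never true.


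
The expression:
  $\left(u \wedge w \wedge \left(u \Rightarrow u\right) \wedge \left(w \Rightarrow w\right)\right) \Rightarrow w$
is always true.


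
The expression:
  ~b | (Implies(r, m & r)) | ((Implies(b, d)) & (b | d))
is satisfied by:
  {d: True, m: True, b: False, r: False}
  {d: True, m: False, b: False, r: False}
  {m: True, r: False, d: False, b: False}
  {r: False, m: False, d: False, b: False}
  {r: True, d: True, m: True, b: False}
  {r: True, d: True, m: False, b: False}
  {r: True, m: True, d: False, b: False}
  {r: True, m: False, d: False, b: False}
  {b: True, d: True, m: True, r: False}
  {b: True, d: True, m: False, r: False}
  {b: True, m: True, d: False, r: False}
  {b: True, m: False, d: False, r: False}
  {r: True, b: True, d: True, m: True}
  {r: True, b: True, d: True, m: False}
  {r: True, b: True, m: True, d: False}


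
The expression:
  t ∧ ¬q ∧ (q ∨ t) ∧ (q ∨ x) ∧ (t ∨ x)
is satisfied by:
  {t: True, x: True, q: False}


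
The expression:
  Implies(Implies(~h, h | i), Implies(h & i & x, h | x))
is always true.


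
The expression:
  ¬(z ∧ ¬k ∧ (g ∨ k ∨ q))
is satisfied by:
  {k: True, q: False, g: False, z: False}
  {k: True, g: True, q: False, z: False}
  {k: True, q: True, g: False, z: False}
  {k: True, g: True, q: True, z: False}
  {k: False, q: False, g: False, z: False}
  {g: True, k: False, q: False, z: False}
  {q: True, k: False, g: False, z: False}
  {g: True, q: True, k: False, z: False}
  {z: True, k: True, q: False, g: False}
  {z: True, g: True, k: True, q: False}
  {z: True, k: True, q: True, g: False}
  {z: True, g: True, k: True, q: True}
  {z: True, k: False, q: False, g: False}


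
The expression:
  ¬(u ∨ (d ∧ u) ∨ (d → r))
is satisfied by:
  {d: True, u: False, r: False}


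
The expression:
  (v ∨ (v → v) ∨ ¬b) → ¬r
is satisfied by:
  {r: False}


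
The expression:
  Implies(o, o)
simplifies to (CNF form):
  True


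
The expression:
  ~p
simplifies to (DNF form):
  ~p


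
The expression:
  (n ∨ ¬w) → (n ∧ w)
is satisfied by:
  {w: True}
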